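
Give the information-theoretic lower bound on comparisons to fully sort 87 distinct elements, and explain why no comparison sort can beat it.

A comparison sort is a binary decision tree whose leaves are the 87! = 2107757298379527717213600518699389595229783738061356212322972511214654115727593174080683423236414793504734471782400000000000000000000 possible output permutations. A binary tree with L leaves has height >= ceil(log_2(L)). So any comparison sort needs >= ceil(log_2(87!)) = 440 comparisons in the worst case.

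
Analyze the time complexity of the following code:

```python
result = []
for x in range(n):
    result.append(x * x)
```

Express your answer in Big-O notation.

Time complexity: O(n).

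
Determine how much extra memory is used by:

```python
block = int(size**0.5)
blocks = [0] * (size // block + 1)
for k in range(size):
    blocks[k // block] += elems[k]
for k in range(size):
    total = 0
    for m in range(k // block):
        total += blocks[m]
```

Space complexity: O(sqrt(n)).
Storage scales with sqrt(n).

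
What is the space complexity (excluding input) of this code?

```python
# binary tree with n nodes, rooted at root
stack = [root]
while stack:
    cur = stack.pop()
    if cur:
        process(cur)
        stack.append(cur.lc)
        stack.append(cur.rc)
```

Space complexity: O(n).
Auxiliary storage grows linearly with the input size n in the worst case.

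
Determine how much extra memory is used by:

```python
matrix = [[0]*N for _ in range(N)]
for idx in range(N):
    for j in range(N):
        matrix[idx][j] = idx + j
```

Space complexity: O(n^2).
A 2D structure of size n x n is allocated.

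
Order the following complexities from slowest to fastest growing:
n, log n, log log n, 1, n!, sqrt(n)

Ordered by growth rate: 1 < log log n < log n < sqrt(n) < n < n!.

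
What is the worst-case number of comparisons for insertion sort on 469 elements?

Insertion sort on reverse-sorted input: 1 + 2 + ... + (469-1) = 109746 comparisons.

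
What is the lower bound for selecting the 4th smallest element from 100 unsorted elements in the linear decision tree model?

Selecting the 4th smallest of 100 elements requires Omega(n) comparisons. Every element must be compared at least once. The BFPRT algorithm achieves O(n), making this tight.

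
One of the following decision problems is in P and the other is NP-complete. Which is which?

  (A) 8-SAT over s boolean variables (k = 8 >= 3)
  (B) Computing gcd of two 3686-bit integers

(A) is NP-complete: 3-SAT is NP-complete (Cook-Levin); k-SAT for k>=3 reduces from 3-SAT.
(B) is P: the Euclidean algorithm runs in polynomial time in the bit-length.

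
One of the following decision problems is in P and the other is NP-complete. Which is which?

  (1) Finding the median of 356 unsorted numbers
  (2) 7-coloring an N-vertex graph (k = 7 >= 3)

(1) is P: linear-time selection (median-of-medians) runs in O(n).
(2) is NP-complete: graph k-coloring for k>=3 is NP-complete by reduction from 3-SAT.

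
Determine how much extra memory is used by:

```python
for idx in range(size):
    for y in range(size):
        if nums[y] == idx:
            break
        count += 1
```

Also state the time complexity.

Space complexity: O(1).
Only a constant amount of auxiliary storage is used; nothing grows with n.
Time complexity: O(n^2).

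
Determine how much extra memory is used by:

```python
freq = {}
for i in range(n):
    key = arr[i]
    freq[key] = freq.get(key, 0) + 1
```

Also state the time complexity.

Space complexity: O(n).
Auxiliary storage grows linearly with the input size n in the worst case.
Time complexity: O(n).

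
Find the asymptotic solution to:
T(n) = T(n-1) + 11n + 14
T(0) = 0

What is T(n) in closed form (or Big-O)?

Dominant term in sum is 11*sum(i, i=1..n) = 11*n*(n+1)/2 = O(n^2).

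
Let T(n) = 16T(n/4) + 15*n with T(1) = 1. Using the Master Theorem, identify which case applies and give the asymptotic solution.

a=16, b=4, f(n)=15*n.
log_4(16) = 2 > 1.
Since f(n) = O(n^1) is polynomially smaller than n^2, Case 1 applies.
T(n) = Theta(n^2).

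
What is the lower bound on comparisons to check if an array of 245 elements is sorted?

To verify 245 elements are sorted, we must compare each consecutive pair. Skipping any pair allows an adversary to swap them. Therefore 244 comparisons are necessary and sufficient.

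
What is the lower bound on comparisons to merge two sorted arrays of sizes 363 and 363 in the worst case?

Adversary: with |363 - 363| <= 1 the inputs can be fully interleaved so that every adjacent pair in the merged output comes from different arrays. Then each of the 725 adjacent pairs must be directly compared, or the algorithm cannot determine their relative order. Standard merge meets this bound.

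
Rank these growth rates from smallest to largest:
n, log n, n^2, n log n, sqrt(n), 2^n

Ordered by growth rate: log n < sqrt(n) < n < n log n < n^2 < 2^n.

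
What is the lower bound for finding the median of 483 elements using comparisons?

To find the median of 483 elements, every element must be compared at least once, so the lower bound is Omega(n). The BFPRT algorithm achieves O(n), making this tight.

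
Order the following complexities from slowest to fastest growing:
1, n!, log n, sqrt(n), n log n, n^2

Ordered by growth rate: 1 < log n < sqrt(n) < n log n < n^2 < n!.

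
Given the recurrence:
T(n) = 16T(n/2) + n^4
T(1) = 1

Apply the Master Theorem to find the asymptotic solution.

a=16, b=2, f(n)=n^4. log_2(16) = 4. Case 2: T(n) = O(n^4 log n).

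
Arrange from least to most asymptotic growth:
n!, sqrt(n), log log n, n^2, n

Ordered by growth rate: log log n < sqrt(n) < n < n^2 < n!.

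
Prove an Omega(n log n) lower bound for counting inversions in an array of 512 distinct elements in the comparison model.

Decision-tree argument: at any leaf, the comparisons made (with transitivity) must totally order all 512 elements -- otherwise some pair (i,j) is unordered, and an adversary can present two inputs agreeing on every comparison made but with that pair flipped, changing the inversion count by 1, so the leaf's output is wrong on one of them. Hence the tree has >= 512! leaves and height >= log_2(512!) = Omega(n log n). Modified merge sort achieves O(n log n).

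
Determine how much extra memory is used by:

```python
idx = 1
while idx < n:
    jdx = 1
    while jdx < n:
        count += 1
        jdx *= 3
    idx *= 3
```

Space complexity: O(1).
Only a constant amount of auxiliary storage is used; nothing grows with n.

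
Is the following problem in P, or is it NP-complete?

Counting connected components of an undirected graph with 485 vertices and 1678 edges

This problem is in P: BFS/DFS visits each vertex and edge once: O(V+E).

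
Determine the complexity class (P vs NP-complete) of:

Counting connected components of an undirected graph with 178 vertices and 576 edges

This problem is in P: BFS/DFS visits each vertex and edge once: O(V+E).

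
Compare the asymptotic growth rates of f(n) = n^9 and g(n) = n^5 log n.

f(n) = n^9 grows faster: n^9 / (n^5 log n) = n^4/log n -> infinity.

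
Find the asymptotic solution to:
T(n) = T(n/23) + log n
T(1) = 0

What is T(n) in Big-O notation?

Each of the log_23(n) levels adds O(log n). T(n) = O(log^2 n).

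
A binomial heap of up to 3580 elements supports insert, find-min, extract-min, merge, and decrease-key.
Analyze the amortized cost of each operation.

A binomial heap with n <= 3580 elements has at most floor(log_2 3580) + 1 = 12 trees. Using potential Phi = number of trees: Insert adds one tree, but cascading merges reduce count -- amortized O(1). Find-min reads the cached minimum pointer: O(1). Extract-min creates O(log n) new trees: O(log n). Merge combines tree lists: O(log n). Decrease-key sifts the element up its tree of height <= log n: O(log n).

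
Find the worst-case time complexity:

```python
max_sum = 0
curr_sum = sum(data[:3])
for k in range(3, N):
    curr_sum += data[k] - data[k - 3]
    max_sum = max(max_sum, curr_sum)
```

Time complexity: O(n).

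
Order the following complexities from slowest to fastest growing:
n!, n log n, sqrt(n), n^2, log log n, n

Ordered by growth rate: log log n < sqrt(n) < n < n log n < n^2 < n!.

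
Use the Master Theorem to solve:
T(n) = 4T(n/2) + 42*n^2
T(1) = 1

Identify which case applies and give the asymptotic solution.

a=4, b=2, f(n)=42*n^2.
log_2(4) = 2, so n^(log_b(a)) = n^2.
f(n) = Theta(n^2), so Case 2 applies.
T(n) = Theta(n^2 log n).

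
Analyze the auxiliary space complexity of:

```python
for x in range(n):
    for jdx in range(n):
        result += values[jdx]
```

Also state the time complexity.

Space complexity: O(1).
Only a constant amount of auxiliary storage is used; nothing grows with n.
Time complexity: O(n^2).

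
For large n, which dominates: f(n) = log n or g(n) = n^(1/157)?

g(n) = n^(1/157) grows faster: any positive power of n dominates log n.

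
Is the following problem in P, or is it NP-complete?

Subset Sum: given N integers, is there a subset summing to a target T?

This problem is NP-complete: one of Karp's 21 NP-complete problems.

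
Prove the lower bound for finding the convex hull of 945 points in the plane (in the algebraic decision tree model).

Reduction from sorting: given 945 numbers x_1,...,x_{945}, map x_i to the point (x_i, x_i^2) on the parabola y = x^2. All points are on the convex hull, and walking the hull gives them in sorted x-order. Since sorting requires Omega(n log n), so does planar convex hull.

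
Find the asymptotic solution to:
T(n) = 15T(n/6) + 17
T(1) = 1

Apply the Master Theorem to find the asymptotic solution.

a=15, b=6, f(n)=17. log_6(15) = 1.511. Case 1 of Master Theorem: T(n) = O(n^1.511).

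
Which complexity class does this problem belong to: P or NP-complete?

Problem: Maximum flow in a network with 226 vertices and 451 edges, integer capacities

This problem is in P: Edmonds-Karp / push-relabel run in polynomial time.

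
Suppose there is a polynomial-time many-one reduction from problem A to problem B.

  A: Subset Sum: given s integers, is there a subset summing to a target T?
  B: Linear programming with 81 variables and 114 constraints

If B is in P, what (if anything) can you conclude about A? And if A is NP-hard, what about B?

A poly-time reduction A <=_p B means any A-instance can be transformed to a B-instance in poly time.
If B is in P: compose the reduction with B's poly-time algorithm to solve A in poly time, so A is in P.
If A is NP-hard: every NP problem reduces to A, which reduces to B; composing reductions, every NP problem reduces to B, so B is NP-hard.
(Here in fact A is NP-complete and B is in P, so no such reduction is known -- its existence would imply P = NP; the analysis concerns only what the assumed reduction would or would not let you conclude.)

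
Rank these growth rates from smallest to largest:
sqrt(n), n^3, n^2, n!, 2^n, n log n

Ordered by growth rate: sqrt(n) < n log n < n^2 < n^3 < 2^n < n!.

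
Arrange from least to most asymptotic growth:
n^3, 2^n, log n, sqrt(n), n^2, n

Ordered by growth rate: log n < sqrt(n) < n < n^2 < n^3 < 2^n.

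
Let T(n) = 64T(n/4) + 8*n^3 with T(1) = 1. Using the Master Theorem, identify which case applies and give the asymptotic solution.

a=64, b=4, f(n)=8*n^3.
log_4(64) = 3, so n^(log_b(a)) = n^3.
f(n) = Theta(n^3), so Case 2 applies.
T(n) = Theta(n^3 log n).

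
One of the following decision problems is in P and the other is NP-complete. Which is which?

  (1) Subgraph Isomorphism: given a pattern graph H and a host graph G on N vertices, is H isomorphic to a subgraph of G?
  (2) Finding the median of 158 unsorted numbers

(1) is NP-complete: generalizes Clique and Hamiltonian Path (pattern size is part of the input).
(2) is P: linear-time selection (median-of-medians) runs in O(n).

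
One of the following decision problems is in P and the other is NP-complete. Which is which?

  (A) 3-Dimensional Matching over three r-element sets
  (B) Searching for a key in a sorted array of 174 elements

(A) is NP-complete: one of Karp's 21 NP-complete problems.
(B) is P: binary search runs in O(log n).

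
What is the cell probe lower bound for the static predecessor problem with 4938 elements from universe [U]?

The Patrascu-Thorup lower bound shows any data structure on n = 4938 elements using O(n * polylog(n)) space requires Omega(log log U) query time. van Emde Boas trees achieve O(log log U) with O(U) space.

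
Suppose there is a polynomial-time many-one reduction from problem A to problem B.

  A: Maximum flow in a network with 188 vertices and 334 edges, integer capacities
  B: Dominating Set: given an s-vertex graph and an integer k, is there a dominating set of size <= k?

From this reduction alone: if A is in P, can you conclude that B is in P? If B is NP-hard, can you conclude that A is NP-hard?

A poly-time reduction A <=_p B transfers tractability DOWN (B easy => A easy) and hardness UP (A hard => B hard), not the reverse.
From A in P, the reduction alone does NOT give B in P: any problem in P trivially reduces to SAT, yet SAT is not known to be in P.
From B NP-hard, the reduction alone does NOT give A NP-hard: again, easy problems reduce to hard ones.
(Here in fact A is P and B is NP-complete.)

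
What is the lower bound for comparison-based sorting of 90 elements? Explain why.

A comparison-based sorting algorithm corresponds to a decision tree. With 90! possible permutations, the tree has 90! leaves. The height is at least log_2(90!) = Omega(n log n) by Stirling's approximation.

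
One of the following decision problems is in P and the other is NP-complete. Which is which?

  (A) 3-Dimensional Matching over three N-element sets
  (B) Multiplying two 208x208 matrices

(A) is NP-complete: one of Karp's 21 NP-complete problems.
(B) is P: the schoolbook algorithm runs in O(n^3).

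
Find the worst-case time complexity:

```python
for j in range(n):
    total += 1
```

Time complexity: O(n).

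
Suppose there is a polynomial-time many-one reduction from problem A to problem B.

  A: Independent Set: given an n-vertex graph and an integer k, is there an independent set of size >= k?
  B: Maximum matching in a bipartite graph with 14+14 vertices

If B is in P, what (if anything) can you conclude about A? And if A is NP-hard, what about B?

A poly-time reduction A <=_p B means any A-instance can be transformed to a B-instance in poly time.
If B is in P: compose the reduction with B's poly-time algorithm to solve A in poly time, so A is in P.
If A is NP-hard: every NP problem reduces to A, which reduces to B; composing reductions, every NP problem reduces to B, so B is NP-hard.
(Here in fact A is NP-complete and B is in P, so no such reduction is known -- its existence would imply P = NP; the analysis concerns only what the assumed reduction would or would not let you conclude.)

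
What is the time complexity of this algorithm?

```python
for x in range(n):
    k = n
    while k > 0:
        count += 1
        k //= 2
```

Time complexity: O(n log n).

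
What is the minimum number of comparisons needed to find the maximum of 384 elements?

Finding the maximum requires 383 comparisons. Each comparison eliminates exactly one candidate. With 384 candidates, we need 383 eliminations.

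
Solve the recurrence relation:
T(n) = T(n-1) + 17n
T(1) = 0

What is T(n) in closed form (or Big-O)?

Unrolling: T(n) = 0 + 17*(2 + 3 + ... + n) = 0 + 17*(n(n+1)/2 - 1) = O(n^2).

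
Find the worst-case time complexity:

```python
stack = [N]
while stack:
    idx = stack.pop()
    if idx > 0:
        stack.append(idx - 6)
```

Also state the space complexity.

Time complexity: O(n).
Space complexity: O(1).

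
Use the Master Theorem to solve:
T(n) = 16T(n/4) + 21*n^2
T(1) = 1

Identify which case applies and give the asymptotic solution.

a=16, b=4, f(n)=21*n^2.
log_4(16) = 2, so n^(log_b(a)) = n^2.
f(n) = Theta(n^2), so Case 2 applies.
T(n) = Theta(n^2 log n).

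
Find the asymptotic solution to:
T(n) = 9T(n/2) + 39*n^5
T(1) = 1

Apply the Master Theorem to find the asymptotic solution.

a=9, b=2, f(n)=39*n^5. log_2(9) = 3.17 < 5. Case 3: T(n) = O(n^5).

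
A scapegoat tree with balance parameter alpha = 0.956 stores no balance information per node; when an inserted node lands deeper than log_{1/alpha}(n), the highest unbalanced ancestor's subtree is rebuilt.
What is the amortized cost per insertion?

Search/insert path is O(log n). A rebuild of a subtree of size s costs O(s), but with alpha = 0.956 at least Omega(s) insertions must have occurred in that subtree since its last rebuild. Charging O(1) of the rebuild to each such insertion gives O(log n) amortized.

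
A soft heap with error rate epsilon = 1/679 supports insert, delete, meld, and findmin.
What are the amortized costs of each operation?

Soft heaps (Chazelle) allow up to an epsilon = 1/679 fraction of elements to have corrupted (raised) keys. Insert is O(log(1/epsilon)) = O(log 679) amortized -- the structure maintains heap-ordered binary trees of rank bounded by O(log(1/epsilon)). Meld concatenates root lists: O(1) amortized. Delete and findmin are O(1) amortized.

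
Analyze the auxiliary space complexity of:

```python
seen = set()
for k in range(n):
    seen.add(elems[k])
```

Space complexity: O(n).
Auxiliary storage grows linearly with the input size n in the worst case.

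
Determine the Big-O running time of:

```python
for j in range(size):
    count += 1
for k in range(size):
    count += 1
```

Time complexity: O(n).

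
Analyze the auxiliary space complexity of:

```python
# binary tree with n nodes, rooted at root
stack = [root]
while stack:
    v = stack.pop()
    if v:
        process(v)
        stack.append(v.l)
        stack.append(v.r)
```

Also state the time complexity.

Space complexity: O(n).
Auxiliary storage grows linearly with the input size n in the worst case.
Time complexity: O(n).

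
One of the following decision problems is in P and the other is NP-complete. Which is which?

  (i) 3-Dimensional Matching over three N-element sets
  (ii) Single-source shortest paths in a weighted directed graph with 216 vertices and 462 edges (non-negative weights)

(i) is NP-complete: one of Karp's 21 NP-complete problems.
(ii) is P: Dijkstra's algorithm runs in O((V+E) log V).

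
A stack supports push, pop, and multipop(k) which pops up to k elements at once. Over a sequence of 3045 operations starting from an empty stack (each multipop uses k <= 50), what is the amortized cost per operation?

Each element is pushed exactly once and popped at most once (whether by pop or as part of a multipop). So the total number of individual pops over the whole sequence is at most the number of pushes, which is at most 3045. Total work <= 2 * 3045, hence O(1) amortized per operation.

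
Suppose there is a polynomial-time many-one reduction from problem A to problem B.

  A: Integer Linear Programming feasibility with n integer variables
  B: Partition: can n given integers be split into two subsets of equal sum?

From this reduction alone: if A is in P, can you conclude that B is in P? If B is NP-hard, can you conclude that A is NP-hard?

A poly-time reduction A <=_p B transfers tractability DOWN (B easy => A easy) and hardness UP (A hard => B hard), not the reverse.
From A in P, the reduction alone does NOT give B in P: any problem in P trivially reduces to SAT, yet SAT is not known to be in P.
From B NP-hard, the reduction alone does NOT give A NP-hard: again, easy problems reduce to hard ones.
(Here in fact A is NP-complete and B is NP-complete.)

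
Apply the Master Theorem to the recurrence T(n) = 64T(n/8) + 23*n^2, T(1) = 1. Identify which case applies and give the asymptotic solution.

a=64, b=8, f(n)=23*n^2.
log_8(64) = 2, so n^(log_b(a)) = n^2.
f(n) = Theta(n^2), so Case 2 applies.
T(n) = Theta(n^2 log n).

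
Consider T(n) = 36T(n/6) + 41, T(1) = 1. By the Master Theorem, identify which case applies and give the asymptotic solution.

a=36, b=6, f(n)=41.
log_6(36) = 2 > 0.
Since f(n) = O(n^0) is polynomially smaller than n^2, Case 1 applies.
T(n) = Theta(n^2).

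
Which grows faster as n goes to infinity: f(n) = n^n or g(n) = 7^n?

f(n) = n^n grows faster: n^n / 7^n = (n/7)^n -> infinity once n > 7.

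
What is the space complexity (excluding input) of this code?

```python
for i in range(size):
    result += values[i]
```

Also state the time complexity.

Space complexity: O(1).
Only a constant amount of auxiliary storage is used; nothing grows with n.
Time complexity: O(n).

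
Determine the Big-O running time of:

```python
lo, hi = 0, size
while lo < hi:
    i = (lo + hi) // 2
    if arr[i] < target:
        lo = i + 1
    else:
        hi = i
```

Time complexity: O(log n).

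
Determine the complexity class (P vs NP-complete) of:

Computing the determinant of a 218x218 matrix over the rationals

This problem is in P: Gaussian elimination runs in O(n^3).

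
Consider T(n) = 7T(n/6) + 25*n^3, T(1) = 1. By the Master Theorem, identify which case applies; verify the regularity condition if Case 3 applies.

a=7, b=6, f(n)=25*n^3.
log_6(7) = 1.086 < 3.
f(n) = Omega(n^(1.086+epsilon)) for some epsilon > 0, so Case 3 is the candidate.
Regularity: a*f(n/b) = 7*25*(n/6)^3 = (7/216)*25*n^3 <= c*f(n) with c = 7/216 < 1. Satisfied.
Case 3: T(n) = Theta(n^3).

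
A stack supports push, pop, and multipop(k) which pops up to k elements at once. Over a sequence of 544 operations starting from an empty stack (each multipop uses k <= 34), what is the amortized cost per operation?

Each element is pushed exactly once and popped at most once (whether by pop or as part of a multipop). So the total number of individual pops over the whole sequence is at most the number of pushes, which is at most 544. Total work <= 2 * 544, hence O(1) amortized per operation.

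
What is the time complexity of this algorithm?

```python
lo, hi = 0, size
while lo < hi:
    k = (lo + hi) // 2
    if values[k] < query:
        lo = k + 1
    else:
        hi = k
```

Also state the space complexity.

Time complexity: O(log n).
Space complexity: O(1).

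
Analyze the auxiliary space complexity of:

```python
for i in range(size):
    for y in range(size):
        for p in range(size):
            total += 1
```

Space complexity: O(1).
Only a constant amount of auxiliary storage is used; nothing grows with n.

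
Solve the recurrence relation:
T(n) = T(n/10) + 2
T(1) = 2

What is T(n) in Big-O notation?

Each step divides n by 10 and adds 2. After log_10(n) steps, T(n) = O(log n).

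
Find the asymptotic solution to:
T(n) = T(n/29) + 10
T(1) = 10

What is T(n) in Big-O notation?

Each step divides n by 29 and adds 10. After log_29(n) steps, T(n) = O(log n).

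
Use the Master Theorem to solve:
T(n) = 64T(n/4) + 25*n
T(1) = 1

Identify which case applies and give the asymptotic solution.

a=64, b=4, f(n)=25*n.
log_4(64) = 3 > 1.
Since f(n) = O(n^1) is polynomially smaller than n^3, Case 1 applies.
T(n) = Theta(n^3).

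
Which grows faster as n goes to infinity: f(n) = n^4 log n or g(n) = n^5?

g(n) = n^5 grows faster: n^5 / (n^4 log n) = n/log n -> infinity.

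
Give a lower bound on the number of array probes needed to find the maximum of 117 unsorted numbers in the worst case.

Adversary: any unprobed cell could hold a value larger than everything seen so far. If fewer than 117 cells are probed, the adversary places the max in an unprobed cell. So all 117 cells must be examined; together with 117-1 comparisons this is tight.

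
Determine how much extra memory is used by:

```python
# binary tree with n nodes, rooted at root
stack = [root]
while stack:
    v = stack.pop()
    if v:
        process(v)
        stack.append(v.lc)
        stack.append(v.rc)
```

Space complexity: O(n).
Auxiliary storage grows linearly with the input size n in the worst case.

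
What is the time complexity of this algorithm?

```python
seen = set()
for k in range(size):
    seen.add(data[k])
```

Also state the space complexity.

Time complexity: O(n).
Space complexity: O(n).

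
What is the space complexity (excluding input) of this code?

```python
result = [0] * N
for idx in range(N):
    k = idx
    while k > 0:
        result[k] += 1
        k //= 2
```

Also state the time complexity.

Space complexity: O(n).
Auxiliary storage grows linearly with the input size n in the worst case.
Time complexity: O(n log n).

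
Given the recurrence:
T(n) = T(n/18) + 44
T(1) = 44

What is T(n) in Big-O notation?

Each step divides n by 18 and adds 44. After log_18(n) steps, T(n) = O(log n).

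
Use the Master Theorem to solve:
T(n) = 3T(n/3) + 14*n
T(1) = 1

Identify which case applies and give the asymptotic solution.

a=3, b=3, f(n)=14*n.
log_3(3) = 1, so n^(log_b(a)) = n.
f(n) = Theta(n), so Case 2 applies.
T(n) = Theta(n log n).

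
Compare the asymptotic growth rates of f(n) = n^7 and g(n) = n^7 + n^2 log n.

f(n) = n^7 and g(n) = n^7 + n^2 log n are Theta of each other: the lower-order n^2 log n term is o(n^7); both are Theta(n^7).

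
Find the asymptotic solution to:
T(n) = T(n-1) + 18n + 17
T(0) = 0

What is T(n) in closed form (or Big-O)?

Dominant term in sum is 18*sum(i, i=1..n) = 18*n*(n+1)/2 = O(n^2).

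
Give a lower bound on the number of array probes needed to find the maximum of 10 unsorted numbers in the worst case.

Adversary: any unprobed cell could hold a value larger than everything seen so far. If fewer than 10 cells are probed, the adversary places the max in an unprobed cell. So all 10 cells must be examined; together with 10-1 comparisons this is tight.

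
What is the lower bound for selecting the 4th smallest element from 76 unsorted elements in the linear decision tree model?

Selecting the 4th smallest of 76 elements requires Omega(n) comparisons. Every element must be compared at least once. The BFPRT algorithm achieves O(n), making this tight.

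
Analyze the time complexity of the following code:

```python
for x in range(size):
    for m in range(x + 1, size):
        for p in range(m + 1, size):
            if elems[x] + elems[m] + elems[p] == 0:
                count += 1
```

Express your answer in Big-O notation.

Time complexity: O(n^3).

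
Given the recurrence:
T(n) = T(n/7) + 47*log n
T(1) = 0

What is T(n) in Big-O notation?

Each of the log_7(n) levels adds O(log n). T(n) = O(log^2 n).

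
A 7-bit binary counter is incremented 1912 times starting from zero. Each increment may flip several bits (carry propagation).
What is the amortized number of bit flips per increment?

Bit i flips on every 2^i-th increment, so over 1912 increments bit i flips floor(1912/2^i) times. Summing over i: total flips < 2 * 1912. Amortized: < 2 = O(1) per increment.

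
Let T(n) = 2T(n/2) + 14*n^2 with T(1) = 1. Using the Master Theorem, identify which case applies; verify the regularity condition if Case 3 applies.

a=2, b=2, f(n)=14*n^2.
log_2(2) = 1 < 2.
f(n) = Omega(n^(1+epsilon)) for some epsilon > 0, so Case 3 is the candidate.
Regularity: a*f(n/b) = 2*14*(n/2)^2 = (2/4)*14*n^2 <= c*f(n) with c = 2/4 < 1. Satisfied.
Case 3: T(n) = Theta(n^2).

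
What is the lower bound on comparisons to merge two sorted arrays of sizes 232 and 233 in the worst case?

Adversary: with |232 - 233| <= 1 the inputs can be fully interleaved so that every adjacent pair in the merged output comes from different arrays. Then each of the 464 adjacent pairs must be directly compared, or the algorithm cannot determine their relative order. Standard merge meets this bound.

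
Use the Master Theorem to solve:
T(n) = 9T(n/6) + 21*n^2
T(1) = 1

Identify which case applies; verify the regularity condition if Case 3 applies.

a=9, b=6, f(n)=21*n^2.
log_6(9) = 1.226 < 2.
f(n) = Omega(n^(1.226+epsilon)) for some epsilon > 0, so Case 3 is the candidate.
Regularity: a*f(n/b) = 9*21*(n/6)^2 = (9/36)*21*n^2 <= c*f(n) with c = 9/36 < 1. Satisfied.
Case 3: T(n) = Theta(n^2).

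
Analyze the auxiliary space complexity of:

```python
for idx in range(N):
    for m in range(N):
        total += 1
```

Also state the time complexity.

Space complexity: O(1).
Only a constant amount of auxiliary storage is used; nothing grows with n.
Time complexity: O(n^2).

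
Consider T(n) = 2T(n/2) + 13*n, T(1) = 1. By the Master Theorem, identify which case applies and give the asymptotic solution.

a=2, b=2, f(n)=13*n.
log_2(2) = 1, so n^(log_b(a)) = n.
f(n) = Theta(n), so Case 2 applies.
T(n) = Theta(n log n).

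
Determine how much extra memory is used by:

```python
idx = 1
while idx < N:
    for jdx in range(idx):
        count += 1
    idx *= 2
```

Space complexity: O(1).
Only a constant amount of auxiliary storage is used; nothing grows with n.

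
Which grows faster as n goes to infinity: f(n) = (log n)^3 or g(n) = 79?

f(n) = (log n)^3 grows faster: any unbounded function dominates a constant.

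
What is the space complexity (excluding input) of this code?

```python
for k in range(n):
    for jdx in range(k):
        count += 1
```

Space complexity: O(1).
Only a constant amount of auxiliary storage is used; nothing grows with n.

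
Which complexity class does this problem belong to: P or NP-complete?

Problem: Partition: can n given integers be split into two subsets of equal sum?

This problem is NP-complete: Subset Sum reduces to it (one of Karp's 21 NP-complete problems).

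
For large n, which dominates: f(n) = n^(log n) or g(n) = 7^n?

g(n) = 7^n grows faster: take logs: log(n^(log n)) = (log n)^2, log(7^n) = n log 7; n dominates (log n)^2.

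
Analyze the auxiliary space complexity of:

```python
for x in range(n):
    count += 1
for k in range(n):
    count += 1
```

Space complexity: O(1).
Only a constant amount of auxiliary storage is used; nothing grows with n.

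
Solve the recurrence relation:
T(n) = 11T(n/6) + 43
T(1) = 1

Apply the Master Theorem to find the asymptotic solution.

a=11, b=6, f(n)=43. log_6(11) = 1.338. Case 1 of Master Theorem: T(n) = O(n^1.338).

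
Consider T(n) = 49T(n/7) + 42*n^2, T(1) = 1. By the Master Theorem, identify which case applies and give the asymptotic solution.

a=49, b=7, f(n)=42*n^2.
log_7(49) = 2, so n^(log_b(a)) = n^2.
f(n) = Theta(n^2), so Case 2 applies.
T(n) = Theta(n^2 log n).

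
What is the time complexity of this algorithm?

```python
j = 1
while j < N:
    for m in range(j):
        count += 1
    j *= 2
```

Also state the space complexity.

Time complexity: O(n).
Space complexity: O(1).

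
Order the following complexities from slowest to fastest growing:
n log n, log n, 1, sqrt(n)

Ordered by growth rate: 1 < log n < sqrt(n) < n log n.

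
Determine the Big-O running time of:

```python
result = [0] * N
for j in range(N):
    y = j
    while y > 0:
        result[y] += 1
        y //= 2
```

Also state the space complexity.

Time complexity: O(n log n).
Space complexity: O(n).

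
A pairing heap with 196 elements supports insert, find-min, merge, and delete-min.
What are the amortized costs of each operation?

Pairing heaps are self-adjusting heap-ordered trees. Insert and merge link two roots: O(1). Find-min reads the root: O(1). Delete-min removes the root, then pairs children in two passes; amortized cost is O(log 196) = O(log n).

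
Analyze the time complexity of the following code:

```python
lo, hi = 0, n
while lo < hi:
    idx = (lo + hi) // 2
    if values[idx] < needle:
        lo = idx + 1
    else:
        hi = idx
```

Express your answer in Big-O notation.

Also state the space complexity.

Time complexity: O(log n).
Space complexity: O(1).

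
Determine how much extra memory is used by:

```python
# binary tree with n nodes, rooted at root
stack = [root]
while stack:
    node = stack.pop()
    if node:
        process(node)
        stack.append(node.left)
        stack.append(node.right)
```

Space complexity: O(n).
Auxiliary storage grows linearly with the input size n in the worst case.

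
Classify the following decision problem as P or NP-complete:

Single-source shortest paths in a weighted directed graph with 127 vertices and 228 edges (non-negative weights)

This problem is in P: Dijkstra's algorithm runs in O((V+E) log V).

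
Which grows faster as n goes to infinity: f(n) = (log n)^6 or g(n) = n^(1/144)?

g(n) = n^(1/144) grows faster: any positive power of n dominates any polylog.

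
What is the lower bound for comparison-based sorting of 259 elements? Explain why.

A comparison-based sorting algorithm corresponds to a decision tree. With 259! possible permutations, the tree has 259! leaves. The height is at least log_2(259!) = Omega(n log n) by Stirling's approximation.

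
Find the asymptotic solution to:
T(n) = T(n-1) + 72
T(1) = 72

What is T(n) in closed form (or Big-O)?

Unrolling: T(n) = T(n-1) + 72 = T(n-2) + 2*72 = ... = T(1) + (n-1)*72 = 72 + (n-1)*72 = 72n.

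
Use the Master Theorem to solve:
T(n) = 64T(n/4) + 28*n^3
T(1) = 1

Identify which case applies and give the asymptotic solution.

a=64, b=4, f(n)=28*n^3.
log_4(64) = 3, so n^(log_b(a)) = n^3.
f(n) = Theta(n^3), so Case 2 applies.
T(n) = Theta(n^3 log n).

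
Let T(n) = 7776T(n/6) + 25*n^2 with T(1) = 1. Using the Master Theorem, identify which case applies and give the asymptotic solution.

a=7776, b=6, f(n)=25*n^2.
log_6(7776) = 5 > 2.
Since f(n) = O(n^2) is polynomially smaller than n^5, Case 1 applies.
T(n) = Theta(n^5).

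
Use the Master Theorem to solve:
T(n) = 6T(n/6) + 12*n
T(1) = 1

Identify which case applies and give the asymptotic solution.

a=6, b=6, f(n)=12*n.
log_6(6) = 1, so n^(log_b(a)) = n.
f(n) = Theta(n), so Case 2 applies.
T(n) = Theta(n log n).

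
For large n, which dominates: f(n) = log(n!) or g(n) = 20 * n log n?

f(n) = log(n!) and g(n) = 20 * n log n are Theta of each other: Stirling: log(n!) = n log n - n + O(log n) = Theta(n log n); the constant 20 doesn't change the Theta class.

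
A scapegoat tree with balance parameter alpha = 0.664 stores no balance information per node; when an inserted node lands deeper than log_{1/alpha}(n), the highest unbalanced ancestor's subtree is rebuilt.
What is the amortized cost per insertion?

Search/insert path is O(log n). A rebuild of a subtree of size s costs O(s), but with alpha = 0.664 at least Omega(s) insertions must have occurred in that subtree since its last rebuild. Charging O(1) of the rebuild to each such insertion gives O(log n) amortized.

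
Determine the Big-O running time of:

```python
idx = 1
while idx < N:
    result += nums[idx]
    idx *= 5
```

Time complexity: O(log n).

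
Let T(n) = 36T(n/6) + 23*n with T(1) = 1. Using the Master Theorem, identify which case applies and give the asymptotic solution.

a=36, b=6, f(n)=23*n.
log_6(36) = 2 > 1.
Since f(n) = O(n^1) is polynomially smaller than n^2, Case 1 applies.
T(n) = Theta(n^2).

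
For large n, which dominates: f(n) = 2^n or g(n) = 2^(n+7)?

f(n) = 2^n and g(n) = 2^(n+7) are Theta of each other: 2^(n+7) = 2^7 * 2^n = Theta(2^n).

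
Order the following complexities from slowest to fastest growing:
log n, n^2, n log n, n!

Ordered by growth rate: log n < n log n < n^2 < n!.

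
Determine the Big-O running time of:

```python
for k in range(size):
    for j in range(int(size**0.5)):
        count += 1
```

Time complexity: O(n * sqrt(n)).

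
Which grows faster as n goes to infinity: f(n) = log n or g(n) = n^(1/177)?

g(n) = n^(1/177) grows faster: any positive power of n dominates log n.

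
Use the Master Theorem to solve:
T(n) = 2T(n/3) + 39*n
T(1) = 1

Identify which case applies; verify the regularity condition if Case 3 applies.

a=2, b=3, f(n)=39*n.
log_3(2) = 0.6309 < 1.
f(n) = Omega(n^(0.6309+epsilon)) for some epsilon > 0, so Case 3 is the candidate.
Regularity: a*f(n/b) = 2*39*(n/3)^1 = (2/3)*39*n^1 <= c*f(n) with c = 2/3 < 1. Satisfied.
Case 3: T(n) = Theta(n).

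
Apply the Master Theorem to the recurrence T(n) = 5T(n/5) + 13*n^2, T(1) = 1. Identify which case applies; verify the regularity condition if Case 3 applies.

a=5, b=5, f(n)=13*n^2.
log_5(5) = 1 < 2.
f(n) = Omega(n^(1+epsilon)) for some epsilon > 0, so Case 3 is the candidate.
Regularity: a*f(n/b) = 5*13*(n/5)^2 = (5/25)*13*n^2 <= c*f(n) with c = 5/25 < 1. Satisfied.
Case 3: T(n) = Theta(n^2).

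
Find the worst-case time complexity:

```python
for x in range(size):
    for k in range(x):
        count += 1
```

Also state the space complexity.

Time complexity: O(n^2).
Space complexity: O(1).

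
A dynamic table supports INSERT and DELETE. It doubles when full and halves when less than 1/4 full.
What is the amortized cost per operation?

Using potential function Phi = |2*num_items - table_size| when load > 1/2, and Phi = table_size/2 - num_items otherwise. The gap of 1/4 vs 1/2 for shrinking prevents thrashing. Both insert and delete have O(1) amortized cost.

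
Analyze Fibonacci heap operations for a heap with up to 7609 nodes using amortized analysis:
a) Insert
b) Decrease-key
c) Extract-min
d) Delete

Fibonacci heaps use lazy consolidation. Potential function Phi = t + 2m (t = number of trees, m = marked nodes).
- Insert: O(1) actual, Delta Phi = +1 (one new tree) => O(1) amortized.
- Decrease-key: with c cascading cuts, actual cost is O(c); Delta Phi <= c - 2(c-1) + 2 = 4 - c (c new trees; >= c-1 marks cleared; <= 1 new mark). Amortized O(c) + (4 - c) = O(1).
- Extract-min: O(D(n) + t) actual; consolidation drops t to <= D(n)+1, so Delta Phi pays for the t term. D(n) = O(log n) for n = 7609 => O(log n) amortized.
- Delete: decrease-key to -inf then extract-min = O(log n).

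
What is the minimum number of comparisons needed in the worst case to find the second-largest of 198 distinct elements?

Lower bound: finding the max needs 198-1 comparisons. By the adversary weight-doubling argument, the max must personally win >= ceil(log_2(198)) = 8 comparisons; the 2nd-largest is among those 8 losers, needing 8-1 more comparisons. Total >= 198-1 + 8-1 = 204. A balanced knockout tournament achieves this.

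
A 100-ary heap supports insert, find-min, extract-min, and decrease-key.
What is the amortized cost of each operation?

The 100-ary heap has height O(log_100 n). Insert sifts up: O(log_100 n). Find-min reads the root: O(1). Extract-min sifts down comparing 100 children per level: O(100 * log_100 n). Decrease-key sifts up: O(log_100 n).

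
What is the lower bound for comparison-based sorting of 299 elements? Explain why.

A comparison-based sorting algorithm corresponds to a decision tree. With 299! possible permutations, the tree has 299! leaves. The height is at least log_2(299!) = Omega(n log n) by Stirling's approximation.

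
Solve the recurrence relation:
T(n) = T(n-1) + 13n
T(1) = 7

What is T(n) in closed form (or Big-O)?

Unrolling: T(n) = 7 + 13*(2 + 3 + ... + n) = 7 + 13*(n(n+1)/2 - 1) = O(n^2).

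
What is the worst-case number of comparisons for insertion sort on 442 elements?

Insertion sort on reverse-sorted input: 1 + 2 + ... + (442-1) = 97461 comparisons.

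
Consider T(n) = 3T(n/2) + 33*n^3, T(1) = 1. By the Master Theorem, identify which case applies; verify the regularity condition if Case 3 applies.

a=3, b=2, f(n)=33*n^3.
log_2(3) = 1.585 < 3.
f(n) = Omega(n^(1.585+epsilon)) for some epsilon > 0, so Case 3 is the candidate.
Regularity: a*f(n/b) = 3*33*(n/2)^3 = (3/8)*33*n^3 <= c*f(n) with c = 3/8 < 1. Satisfied.
Case 3: T(n) = Theta(n^3).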